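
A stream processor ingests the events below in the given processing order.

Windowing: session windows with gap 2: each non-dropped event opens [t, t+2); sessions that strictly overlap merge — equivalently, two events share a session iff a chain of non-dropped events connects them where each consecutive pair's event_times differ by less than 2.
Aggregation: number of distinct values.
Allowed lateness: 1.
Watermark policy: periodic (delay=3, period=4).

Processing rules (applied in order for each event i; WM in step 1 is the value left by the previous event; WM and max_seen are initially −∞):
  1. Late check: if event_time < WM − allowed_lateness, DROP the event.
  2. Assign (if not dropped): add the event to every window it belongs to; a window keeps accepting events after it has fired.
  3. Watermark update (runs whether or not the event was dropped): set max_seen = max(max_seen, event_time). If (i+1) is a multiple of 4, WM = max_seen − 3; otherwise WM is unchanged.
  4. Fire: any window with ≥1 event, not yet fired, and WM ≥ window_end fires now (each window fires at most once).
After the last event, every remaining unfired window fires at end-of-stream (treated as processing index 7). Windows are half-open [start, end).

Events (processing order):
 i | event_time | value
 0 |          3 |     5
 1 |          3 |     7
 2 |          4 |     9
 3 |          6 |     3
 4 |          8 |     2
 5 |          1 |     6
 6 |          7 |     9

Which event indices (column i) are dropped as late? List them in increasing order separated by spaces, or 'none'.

5

i=0 t=3 v=5: → [3,5); WM=−∞
i=1 t=3 v=7: → [3,5); WM=−∞
i=2 t=4 v=9: → [3,6); WM=−∞
i=3 t=6 v=3: → [6,8); WM=3
i=4 t=8 v=2: → [8,10); WM=3
i=5 t=1 v=6: DROP (t<3-1); WM=3
i=6 t=7 v=9: → [6,10); WM=3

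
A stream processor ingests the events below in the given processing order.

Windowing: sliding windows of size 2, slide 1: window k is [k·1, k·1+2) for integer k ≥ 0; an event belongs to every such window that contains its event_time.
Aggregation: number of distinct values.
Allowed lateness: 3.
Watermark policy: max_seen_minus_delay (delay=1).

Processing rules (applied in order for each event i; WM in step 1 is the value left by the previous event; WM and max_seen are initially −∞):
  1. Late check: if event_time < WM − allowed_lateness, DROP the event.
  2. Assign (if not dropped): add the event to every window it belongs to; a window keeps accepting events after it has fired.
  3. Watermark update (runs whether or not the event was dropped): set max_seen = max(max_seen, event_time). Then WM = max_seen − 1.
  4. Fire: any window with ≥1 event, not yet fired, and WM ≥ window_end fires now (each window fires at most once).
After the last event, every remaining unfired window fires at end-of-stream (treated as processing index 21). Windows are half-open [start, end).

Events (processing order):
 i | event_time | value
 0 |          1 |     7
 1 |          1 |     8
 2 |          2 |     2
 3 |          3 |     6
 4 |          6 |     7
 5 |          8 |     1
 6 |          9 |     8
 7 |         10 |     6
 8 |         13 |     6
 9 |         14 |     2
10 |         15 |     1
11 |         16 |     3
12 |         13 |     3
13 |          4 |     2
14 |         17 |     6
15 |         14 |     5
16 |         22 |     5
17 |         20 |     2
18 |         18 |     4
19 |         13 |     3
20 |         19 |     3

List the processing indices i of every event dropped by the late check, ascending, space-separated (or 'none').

i=0 t=1 v=7: → [1,3),[0,2); WM=0
i=1 t=1 v=8: → [1,3),[0,2); WM=0
i=2 t=2 v=2: → [2,4),[1,3); WM=1
i=3 t=3 v=6: → [3,5),[2,4); WM=2; [0,2) fires=2
i=4 t=6 v=7: → [6,8),[5,7); WM=5; [1,3) fires=3 [2,4) fires=2 [3,5) fires=1
i=5 t=8 v=1: → [8,10),[7,9); WM=7; [5,7) fires=1
i=6 t=9 v=8: → [9,11),[8,10); WM=8; [6,8) fires=1
i=7 t=10 v=6: → [10,12),[9,11); WM=9; [7,9) fires=1
i=8 t=13 v=6: → [13,15),[12,14); WM=12; [8,10) fires=2 [9,11) fires=2 [10,12) fires=1
i=9 t=14 v=2: → [14,16),[13,15); WM=13
i=10 t=15 v=1: → [15,17),[14,16); WM=14; [12,14) fires=1
i=11 t=16 v=3: → [16,18),[15,17); WM=15; [13,15) fires=2
i=12 t=13 v=3: → [13,15),[12,14); WM=15
i=13 t=4 v=2: DROP (t<15-3); WM=15
i=14 t=17 v=6: → [17,19),[16,18); WM=16; [14,16) fires=2
i=15 t=14 v=5: → [14,16),[13,15); WM=16
i=16 t=22 v=5: → [22,24),[21,23); WM=21; [15,17) fires=2 [16,18) fires=2 [17,19) fires=1
i=17 t=20 v=2: → [20,22),[19,21); WM=21; [19,21) fires=1
i=18 t=18 v=4: → [18,20),[17,19); WM=21; [18,20) fires=1
i=19 t=13 v=3: DROP (t<21-3); WM=21
i=20 t=19 v=3: → [19,21),[18,20); WM=21

13 19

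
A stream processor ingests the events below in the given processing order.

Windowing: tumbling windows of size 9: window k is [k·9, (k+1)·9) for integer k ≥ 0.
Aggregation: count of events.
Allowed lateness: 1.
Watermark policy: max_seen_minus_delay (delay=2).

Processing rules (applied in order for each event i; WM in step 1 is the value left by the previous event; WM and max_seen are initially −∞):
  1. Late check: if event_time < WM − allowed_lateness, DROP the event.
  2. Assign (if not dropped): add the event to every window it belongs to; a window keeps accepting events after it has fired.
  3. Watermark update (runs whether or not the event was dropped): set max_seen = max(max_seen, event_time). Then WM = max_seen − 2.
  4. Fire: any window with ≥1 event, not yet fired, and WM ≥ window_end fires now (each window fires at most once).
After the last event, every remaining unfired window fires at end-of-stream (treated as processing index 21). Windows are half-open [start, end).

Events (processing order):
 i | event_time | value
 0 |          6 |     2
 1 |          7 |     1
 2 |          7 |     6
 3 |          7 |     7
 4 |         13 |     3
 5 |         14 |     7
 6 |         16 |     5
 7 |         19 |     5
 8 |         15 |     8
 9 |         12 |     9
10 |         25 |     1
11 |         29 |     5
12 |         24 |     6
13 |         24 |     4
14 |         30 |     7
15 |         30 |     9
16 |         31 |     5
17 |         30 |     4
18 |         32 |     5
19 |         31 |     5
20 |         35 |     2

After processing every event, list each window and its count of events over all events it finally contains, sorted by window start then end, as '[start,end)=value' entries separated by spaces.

i=0 t=6 v=2: → [0,9); WM=4
i=1 t=7 v=1: → [0,9); WM=5
i=2 t=7 v=6: → [0,9); WM=5
i=3 t=7 v=7: → [0,9); WM=5
i=4 t=13 v=3: → [9,18); WM=11; [0,9) fires=4
i=5 t=14 v=7: → [9,18); WM=12
i=6 t=16 v=5: → [9,18); WM=14
i=7 t=19 v=5: → [18,27); WM=17
i=8 t=15 v=8: DROP (t<17-1); WM=17
i=9 t=12 v=9: DROP (t<17-1); WM=17
i=10 t=25 v=1: → [18,27); WM=23; [9,18) fires=3
i=11 t=29 v=5: → [27,36); WM=27; [18,27) fires=2
i=12 t=24 v=6: DROP (t<27-1); WM=27
i=13 t=24 v=4: DROP (t<27-1); WM=27
i=14 t=30 v=7: → [27,36); WM=28
i=15 t=30 v=9: → [27,36); WM=28
i=16 t=31 v=5: → [27,36); WM=29
i=17 t=30 v=4: → [27,36); WM=29
i=18 t=32 v=5: → [27,36); WM=30
i=19 t=31 v=5: → [27,36); WM=30
i=20 t=35 v=2: → [27,36); WM=33

[0,9)=4 [9,18)=3 [18,27)=2 [27,36)=8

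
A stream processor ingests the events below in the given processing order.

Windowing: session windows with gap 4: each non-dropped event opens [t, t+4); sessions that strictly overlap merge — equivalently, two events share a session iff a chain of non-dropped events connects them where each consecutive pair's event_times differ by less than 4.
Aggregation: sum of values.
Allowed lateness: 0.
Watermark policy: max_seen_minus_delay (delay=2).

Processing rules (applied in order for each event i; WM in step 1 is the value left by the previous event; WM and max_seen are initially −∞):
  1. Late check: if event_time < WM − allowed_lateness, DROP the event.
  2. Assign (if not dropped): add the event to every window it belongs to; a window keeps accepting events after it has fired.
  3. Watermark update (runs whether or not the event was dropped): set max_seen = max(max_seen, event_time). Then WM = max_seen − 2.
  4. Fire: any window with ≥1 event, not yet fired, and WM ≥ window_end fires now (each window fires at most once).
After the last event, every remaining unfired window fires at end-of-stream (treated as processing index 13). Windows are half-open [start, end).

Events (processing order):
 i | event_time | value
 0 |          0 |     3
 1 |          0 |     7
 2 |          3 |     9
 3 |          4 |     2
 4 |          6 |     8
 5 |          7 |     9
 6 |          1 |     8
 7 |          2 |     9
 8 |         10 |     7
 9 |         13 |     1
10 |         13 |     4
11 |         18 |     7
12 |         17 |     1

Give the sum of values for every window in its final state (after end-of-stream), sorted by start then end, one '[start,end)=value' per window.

i=0 t=0 v=3: → [0,4); WM=-2
i=1 t=0 v=7: → [0,4); WM=-2
i=2 t=3 v=9: → [0,7); WM=1
i=3 t=4 v=2: → [0,8); WM=2
i=4 t=6 v=8: → [0,10); WM=4
i=5 t=7 v=9: → [0,11); WM=5
i=6 t=1 v=8: DROP (t<5-0); WM=5
i=7 t=2 v=9: DROP (t<5-0); WM=5
i=8 t=10 v=7: → [0,14); WM=8
i=9 t=13 v=1: → [0,17); WM=11
i=10 t=13 v=4: → [0,17); WM=11
i=11 t=18 v=7: → [18,22); WM=16
i=12 t=17 v=1: → [17,22); WM=16

[0,17)=50 [17,22)=8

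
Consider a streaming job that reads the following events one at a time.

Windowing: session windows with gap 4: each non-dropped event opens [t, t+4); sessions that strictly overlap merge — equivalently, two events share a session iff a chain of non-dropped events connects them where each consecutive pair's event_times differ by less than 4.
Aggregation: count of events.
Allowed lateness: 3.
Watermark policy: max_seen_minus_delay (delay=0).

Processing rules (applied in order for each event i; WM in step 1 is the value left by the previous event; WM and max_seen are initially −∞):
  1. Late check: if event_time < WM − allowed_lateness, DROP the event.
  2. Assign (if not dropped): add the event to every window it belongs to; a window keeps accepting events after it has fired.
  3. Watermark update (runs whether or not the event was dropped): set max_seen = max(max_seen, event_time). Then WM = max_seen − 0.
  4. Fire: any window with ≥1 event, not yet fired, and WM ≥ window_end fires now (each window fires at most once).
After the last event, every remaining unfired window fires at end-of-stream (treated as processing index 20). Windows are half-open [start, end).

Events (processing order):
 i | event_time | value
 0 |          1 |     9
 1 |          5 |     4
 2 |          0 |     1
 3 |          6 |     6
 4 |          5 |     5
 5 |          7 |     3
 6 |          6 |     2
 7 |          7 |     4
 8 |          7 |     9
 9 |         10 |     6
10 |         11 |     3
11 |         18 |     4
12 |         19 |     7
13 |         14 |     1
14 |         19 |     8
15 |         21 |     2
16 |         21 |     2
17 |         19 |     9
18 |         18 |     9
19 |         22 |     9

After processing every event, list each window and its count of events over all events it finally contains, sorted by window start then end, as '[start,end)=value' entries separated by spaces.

i=0 t=1 v=9: → [1,5); WM=1
i=1 t=5 v=4: → [5,9); WM=5
i=2 t=0 v=1: DROP (t<5-3); WM=5
i=3 t=6 v=6: → [5,10); WM=6
i=4 t=5 v=5: → [5,10); WM=6
i=5 t=7 v=3: → [5,11); WM=7
i=6 t=6 v=2: → [5,11); WM=7
i=7 t=7 v=4: → [5,11); WM=7
i=8 t=7 v=9: → [5,11); WM=7
i=9 t=10 v=6: → [5,14); WM=10
i=10 t=11 v=3: → [5,15); WM=11
i=11 t=18 v=4: → [18,22); WM=18
i=12 t=19 v=7: → [18,23); WM=19
i=13 t=14 v=1: DROP (t<19-3); WM=19
i=14 t=19 v=8: → [18,23); WM=19
i=15 t=21 v=2: → [18,25); WM=21
i=16 t=21 v=2: → [18,25); WM=21
i=17 t=19 v=9: → [18,25); WM=21
i=18 t=18 v=9: → [18,25); WM=21
i=19 t=22 v=9: → [18,26); WM=22

[1,5)=1 [5,15)=9 [18,26)=8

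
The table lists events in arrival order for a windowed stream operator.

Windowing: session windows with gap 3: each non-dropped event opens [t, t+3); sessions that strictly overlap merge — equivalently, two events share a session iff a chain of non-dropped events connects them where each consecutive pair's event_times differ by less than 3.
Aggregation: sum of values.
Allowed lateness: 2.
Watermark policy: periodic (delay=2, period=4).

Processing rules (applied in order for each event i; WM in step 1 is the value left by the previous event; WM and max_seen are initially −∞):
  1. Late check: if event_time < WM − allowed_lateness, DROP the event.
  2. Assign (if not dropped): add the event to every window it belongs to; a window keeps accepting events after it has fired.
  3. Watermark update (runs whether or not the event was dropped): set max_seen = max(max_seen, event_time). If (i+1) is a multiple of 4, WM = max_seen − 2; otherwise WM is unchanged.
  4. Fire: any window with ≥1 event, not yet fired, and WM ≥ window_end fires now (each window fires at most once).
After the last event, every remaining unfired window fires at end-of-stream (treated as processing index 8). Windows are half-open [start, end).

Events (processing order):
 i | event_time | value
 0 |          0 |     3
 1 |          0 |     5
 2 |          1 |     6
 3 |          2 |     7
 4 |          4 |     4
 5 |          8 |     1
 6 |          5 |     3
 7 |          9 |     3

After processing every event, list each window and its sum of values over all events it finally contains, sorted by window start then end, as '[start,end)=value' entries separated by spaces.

[0,8)=28 [8,12)=4

i=0 t=0 v=3: → [0,3); WM=−∞
i=1 t=0 v=5: → [0,3); WM=−∞
i=2 t=1 v=6: → [0,4); WM=−∞
i=3 t=2 v=7: → [0,5); WM=0
i=4 t=4 v=4: → [0,7); WM=0
i=5 t=8 v=1: → [8,11); WM=0
i=6 t=5 v=3: → [0,8); WM=0
i=7 t=9 v=3: → [8,12); WM=7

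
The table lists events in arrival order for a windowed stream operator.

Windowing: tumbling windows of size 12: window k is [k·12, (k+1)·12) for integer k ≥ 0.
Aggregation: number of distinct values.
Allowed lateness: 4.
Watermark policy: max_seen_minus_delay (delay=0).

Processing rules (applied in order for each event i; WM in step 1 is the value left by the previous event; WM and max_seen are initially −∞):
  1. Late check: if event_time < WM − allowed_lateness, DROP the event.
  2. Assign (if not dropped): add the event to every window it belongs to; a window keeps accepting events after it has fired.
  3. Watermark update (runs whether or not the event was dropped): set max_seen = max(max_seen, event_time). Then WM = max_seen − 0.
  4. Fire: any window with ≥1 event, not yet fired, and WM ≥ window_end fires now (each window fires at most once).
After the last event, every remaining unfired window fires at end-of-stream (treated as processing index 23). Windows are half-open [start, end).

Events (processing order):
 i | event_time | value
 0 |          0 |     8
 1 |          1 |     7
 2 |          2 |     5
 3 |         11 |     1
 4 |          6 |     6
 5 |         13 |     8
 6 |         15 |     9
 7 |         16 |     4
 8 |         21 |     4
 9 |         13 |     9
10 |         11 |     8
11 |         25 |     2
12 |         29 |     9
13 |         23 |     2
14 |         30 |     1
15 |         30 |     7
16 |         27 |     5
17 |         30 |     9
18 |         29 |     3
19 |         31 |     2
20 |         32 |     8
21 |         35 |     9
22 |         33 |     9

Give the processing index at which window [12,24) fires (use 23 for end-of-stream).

11

i=0 t=0 v=8: → [0,12); WM=0
i=1 t=1 v=7: → [0,12); WM=1
i=2 t=2 v=5: → [0,12); WM=2
i=3 t=11 v=1: → [0,12); WM=11
i=4 t=6 v=6: DROP (t<11-4); WM=11
i=5 t=13 v=8: → [12,24); WM=13; [0,12) fires=4
i=6 t=15 v=9: → [12,24); WM=15
i=7 t=16 v=4: → [12,24); WM=16
i=8 t=21 v=4: → [12,24); WM=21
i=9 t=13 v=9: DROP (t<21-4); WM=21
i=10 t=11 v=8: DROP (t<21-4); WM=21
i=11 t=25 v=2: → [24,36); WM=25; [12,24) fires=3
i=12 t=29 v=9: → [24,36); WM=29
i=13 t=23 v=2: DROP (t<29-4); WM=29
i=14 t=30 v=1: → [24,36); WM=30
i=15 t=30 v=7: → [24,36); WM=30
i=16 t=27 v=5: → [24,36); WM=30
i=17 t=30 v=9: → [24,36); WM=30
i=18 t=29 v=3: → [24,36); WM=30
i=19 t=31 v=2: → [24,36); WM=31
i=20 t=32 v=8: → [24,36); WM=32
i=21 t=35 v=9: → [24,36); WM=35
i=22 t=33 v=9: → [24,36); WM=35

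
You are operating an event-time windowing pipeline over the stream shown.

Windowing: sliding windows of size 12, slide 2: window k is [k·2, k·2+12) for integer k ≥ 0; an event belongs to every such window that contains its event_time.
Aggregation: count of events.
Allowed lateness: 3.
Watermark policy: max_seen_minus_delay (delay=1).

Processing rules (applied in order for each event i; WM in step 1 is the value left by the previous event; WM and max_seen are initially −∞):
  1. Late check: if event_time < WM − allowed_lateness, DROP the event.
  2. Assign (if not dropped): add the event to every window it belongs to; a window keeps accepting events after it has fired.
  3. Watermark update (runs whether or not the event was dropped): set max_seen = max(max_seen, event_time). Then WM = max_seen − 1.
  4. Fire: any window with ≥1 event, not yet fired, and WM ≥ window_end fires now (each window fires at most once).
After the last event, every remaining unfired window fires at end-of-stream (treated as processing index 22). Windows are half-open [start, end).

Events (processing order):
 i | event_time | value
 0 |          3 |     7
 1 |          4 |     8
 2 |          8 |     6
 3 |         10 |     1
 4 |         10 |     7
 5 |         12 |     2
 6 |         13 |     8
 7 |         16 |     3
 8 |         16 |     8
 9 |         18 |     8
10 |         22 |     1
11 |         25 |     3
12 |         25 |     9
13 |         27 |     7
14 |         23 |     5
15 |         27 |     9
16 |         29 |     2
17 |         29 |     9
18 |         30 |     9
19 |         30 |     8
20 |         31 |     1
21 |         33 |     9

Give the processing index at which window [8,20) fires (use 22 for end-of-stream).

i=0 t=3 v=7: → [2,14),[0,12); WM=2
i=1 t=4 v=8: → [4,16),[2,14),[0,12); WM=3
i=2 t=8 v=6: → [8,20),[6,18),[4,16),[2,14),[0,12); WM=7
i=3 t=10 v=1: → [10,22),[8,20),[6,18),[4,16),[2,14),[0,12); WM=9
i=4 t=10 v=7: → [10,22),[8,20),[6,18),[4,16),[2,14),[0,12); WM=9
i=5 t=12 v=2: → [12,24),[10,22),[8,20),[6,18),[4,16),[2,14); WM=11
i=6 t=13 v=8: → [12,24),[10,22),[8,20),[6,18),[4,16),[2,14); WM=12; [0,12) fires=5
i=7 t=16 v=3: → [16,28),[14,26),[12,24),[10,22),[8,20),[6,18); WM=15; [2,14) fires=7
i=8 t=16 v=8: → [16,28),[14,26),[12,24),[10,22),[8,20),[6,18); WM=15
i=9 t=18 v=8: → [18,30),[16,28),[14,26),[12,24),[10,22),[8,20); WM=17; [4,16) fires=6
i=10 t=22 v=1: → [22,34),[20,32),[18,30),[16,28),[14,26),[12,24); WM=21; [6,18) fires=7 [8,20) fires=8
i=11 t=25 v=3: → [24,36),[22,34),[20,32),[18,30),[16,28),[14,26); WM=24; [10,22) fires=7 [12,24) fires=6
i=12 t=25 v=9: → [24,36),[22,34),[20,32),[18,30),[16,28),[14,26); WM=24
i=13 t=27 v=7: → [26,38),[24,36),[22,34),[20,32),[18,30),[16,28); WM=26; [14,26) fires=6
i=14 t=23 v=5: → [22,34),[20,32),[18,30),[16,28),[14,26),[12,24); WM=26
i=15 t=27 v=9: → [26,38),[24,36),[22,34),[20,32),[18,30),[16,28); WM=26
i=16 t=29 v=2: → [28,40),[26,38),[24,36),[22,34),[20,32),[18,30); WM=28; [16,28) fires=9
i=17 t=29 v=9: → [28,40),[26,38),[24,36),[22,34),[20,32),[18,30); WM=28
i=18 t=30 v=9: → [30,42),[28,40),[26,38),[24,36),[22,34),[20,32); WM=29
i=19 t=30 v=8: → [30,42),[28,40),[26,38),[24,36),[22,34),[20,32); WM=29
i=20 t=31 v=1: → [30,42),[28,40),[26,38),[24,36),[22,34),[20,32); WM=30; [18,30) fires=9
i=21 t=33 v=9: → [32,44),[30,42),[28,40),[26,38),[24,36),[22,34); WM=32; [20,32) fires=11

10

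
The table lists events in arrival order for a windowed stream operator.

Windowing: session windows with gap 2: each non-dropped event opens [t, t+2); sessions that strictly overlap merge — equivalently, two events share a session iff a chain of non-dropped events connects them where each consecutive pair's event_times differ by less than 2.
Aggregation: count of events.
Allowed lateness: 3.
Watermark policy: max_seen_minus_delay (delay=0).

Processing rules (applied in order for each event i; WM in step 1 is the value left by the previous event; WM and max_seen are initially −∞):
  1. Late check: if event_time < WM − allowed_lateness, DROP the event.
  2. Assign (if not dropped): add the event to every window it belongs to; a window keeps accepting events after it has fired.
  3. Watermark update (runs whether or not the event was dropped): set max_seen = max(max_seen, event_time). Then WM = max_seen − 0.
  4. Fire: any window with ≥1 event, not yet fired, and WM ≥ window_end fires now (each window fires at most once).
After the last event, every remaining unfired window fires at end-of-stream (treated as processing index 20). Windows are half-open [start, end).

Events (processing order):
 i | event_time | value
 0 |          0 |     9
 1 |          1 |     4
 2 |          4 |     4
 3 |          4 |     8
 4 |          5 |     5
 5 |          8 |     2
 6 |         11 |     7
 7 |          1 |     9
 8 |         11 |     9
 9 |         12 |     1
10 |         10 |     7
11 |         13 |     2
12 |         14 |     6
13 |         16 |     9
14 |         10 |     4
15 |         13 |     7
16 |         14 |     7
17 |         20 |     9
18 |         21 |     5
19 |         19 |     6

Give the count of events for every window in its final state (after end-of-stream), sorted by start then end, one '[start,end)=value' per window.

i=0 t=0 v=9: → [0,2); WM=0
i=1 t=1 v=4: → [0,3); WM=1
i=2 t=4 v=4: → [4,6); WM=4
i=3 t=4 v=8: → [4,6); WM=4
i=4 t=5 v=5: → [4,7); WM=5
i=5 t=8 v=2: → [8,10); WM=8
i=6 t=11 v=7: → [11,13); WM=11
i=7 t=1 v=9: DROP (t<11-3); WM=11
i=8 t=11 v=9: → [11,13); WM=11
i=9 t=12 v=1: → [11,14); WM=12
i=10 t=10 v=7: → [10,14); WM=12
i=11 t=13 v=2: → [10,15); WM=13
i=12 t=14 v=6: → [10,16); WM=14
i=13 t=16 v=9: → [16,18); WM=16
i=14 t=10 v=4: DROP (t<16-3); WM=16
i=15 t=13 v=7: → [10,16); WM=16
i=16 t=14 v=7: → [10,16); WM=16
i=17 t=20 v=9: → [20,22); WM=20
i=18 t=21 v=5: → [20,23); WM=21
i=19 t=19 v=6: → [19,23); WM=21

[0,3)=2 [4,7)=3 [8,10)=1 [10,16)=8 [16,18)=1 [19,23)=3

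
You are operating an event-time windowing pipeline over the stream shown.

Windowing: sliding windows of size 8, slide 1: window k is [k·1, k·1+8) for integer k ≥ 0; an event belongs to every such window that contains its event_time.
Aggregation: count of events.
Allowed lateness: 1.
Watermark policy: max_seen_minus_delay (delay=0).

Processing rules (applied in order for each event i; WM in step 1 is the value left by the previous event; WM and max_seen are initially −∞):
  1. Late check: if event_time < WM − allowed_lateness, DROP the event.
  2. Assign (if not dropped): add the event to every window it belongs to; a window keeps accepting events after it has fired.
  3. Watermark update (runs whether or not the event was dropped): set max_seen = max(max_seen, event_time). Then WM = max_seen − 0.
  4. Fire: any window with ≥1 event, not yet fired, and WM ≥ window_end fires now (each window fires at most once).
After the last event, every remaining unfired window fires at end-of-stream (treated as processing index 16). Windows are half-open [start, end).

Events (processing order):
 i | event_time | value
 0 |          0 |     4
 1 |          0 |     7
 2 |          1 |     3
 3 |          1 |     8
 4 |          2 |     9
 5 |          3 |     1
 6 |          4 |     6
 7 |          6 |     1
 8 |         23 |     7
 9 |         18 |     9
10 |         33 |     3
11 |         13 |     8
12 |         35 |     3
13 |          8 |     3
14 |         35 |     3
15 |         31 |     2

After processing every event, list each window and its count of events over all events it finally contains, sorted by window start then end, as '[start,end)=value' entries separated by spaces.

i=0 t=0 v=4: → [0,8); WM=0
i=1 t=0 v=7: → [0,8); WM=0
i=2 t=1 v=3: → [1,9),[0,8); WM=1
i=3 t=1 v=8: → [1,9),[0,8); WM=1
i=4 t=2 v=9: → [2,10),[1,9),[0,8); WM=2
i=5 t=3 v=1: → [3,11),[2,10),[1,9),[0,8); WM=3
i=6 t=4 v=6: → [4,12),[3,11),[2,10),[1,9),[0,8); WM=4
i=7 t=6 v=1: → [6,14),[5,13),[4,12),[3,11),[2,10),[1,9),[0,8); WM=6
i=8 t=23 v=7: → [23,31),[22,30),[21,29),[20,28),[19,27),[18,26),[17,25),[16,24); WM=23; [0,8) fires=8 [1,9) fires=6 [2,10) fires=4 [3,11) fires=3 [4,12) fires=2 [5,13) fires=1 [6,14) fires=1
i=9 t=18 v=9: DROP (t<23-1); WM=23
i=10 t=33 v=3: → [33,41),[32,40),[31,39),[30,38),[29,37),[28,36),[27,35),[26,34); WM=33; [16,24) fires=1 [17,25) fires=1 [18,26) fires=1 [19,27) fires=1 [20,28) fires=1 [21,29) fires=1 [22,30) fires=1 [23,31) fires=1
i=11 t=13 v=8: DROP (t<33-1); WM=33
i=12 t=35 v=3: → [35,43),[34,42),[33,41),[32,40),[31,39),[30,38),[29,37),[28,36); WM=35; [26,34) fires=1 [27,35) fires=1
i=13 t=8 v=3: DROP (t<35-1); WM=35
i=14 t=35 v=3: → [35,43),[34,42),[33,41),[32,40),[31,39),[30,38),[29,37),[28,36); WM=35
i=15 t=31 v=2: DROP (t<35-1); WM=35

[0,8)=8 [1,9)=6 [2,10)=4 [3,11)=3 [4,12)=2 [5,13)=1 [6,14)=1 [16,24)=1 [17,25)=1 [18,26)=1 [19,27)=1 [20,28)=1 [21,29)=1 [22,30)=1 [23,31)=1 [26,34)=1 [27,35)=1 [28,36)=3 [29,37)=3 [30,38)=3 [31,39)=3 [32,40)=3 [33,41)=3 [34,42)=2 [35,43)=2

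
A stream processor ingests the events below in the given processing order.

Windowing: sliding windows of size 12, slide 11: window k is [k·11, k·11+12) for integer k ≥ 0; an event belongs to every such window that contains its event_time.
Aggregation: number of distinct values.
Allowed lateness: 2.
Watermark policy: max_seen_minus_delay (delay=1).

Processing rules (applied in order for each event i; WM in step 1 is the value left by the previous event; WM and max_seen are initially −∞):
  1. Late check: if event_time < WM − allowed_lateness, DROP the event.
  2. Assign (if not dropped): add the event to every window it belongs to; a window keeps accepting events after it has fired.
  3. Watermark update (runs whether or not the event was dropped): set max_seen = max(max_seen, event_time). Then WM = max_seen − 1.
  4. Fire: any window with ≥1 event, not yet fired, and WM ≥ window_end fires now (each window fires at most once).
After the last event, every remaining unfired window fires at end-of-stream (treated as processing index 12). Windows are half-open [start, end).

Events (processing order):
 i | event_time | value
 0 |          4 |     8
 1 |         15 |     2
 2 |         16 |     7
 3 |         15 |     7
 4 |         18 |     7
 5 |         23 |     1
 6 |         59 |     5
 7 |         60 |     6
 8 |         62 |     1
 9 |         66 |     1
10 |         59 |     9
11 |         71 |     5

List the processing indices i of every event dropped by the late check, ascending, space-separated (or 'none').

10

i=0 t=4 v=8: → [0,12); WM=3
i=1 t=15 v=2: → [11,23); WM=14; [0,12) fires=1
i=2 t=16 v=7: → [11,23); WM=15
i=3 t=15 v=7: → [11,23); WM=15
i=4 t=18 v=7: → [11,23); WM=17
i=5 t=23 v=1: → [22,34); WM=22
i=6 t=59 v=5: → [55,67); WM=58; [11,23) fires=2 [22,34) fires=1
i=7 t=60 v=6: → [55,67); WM=59
i=8 t=62 v=1: → [55,67); WM=61
i=9 t=66 v=1: → [66,78),[55,67); WM=65
i=10 t=59 v=9: DROP (t<65-2); WM=65
i=11 t=71 v=5: → [66,78); WM=70; [55,67) fires=3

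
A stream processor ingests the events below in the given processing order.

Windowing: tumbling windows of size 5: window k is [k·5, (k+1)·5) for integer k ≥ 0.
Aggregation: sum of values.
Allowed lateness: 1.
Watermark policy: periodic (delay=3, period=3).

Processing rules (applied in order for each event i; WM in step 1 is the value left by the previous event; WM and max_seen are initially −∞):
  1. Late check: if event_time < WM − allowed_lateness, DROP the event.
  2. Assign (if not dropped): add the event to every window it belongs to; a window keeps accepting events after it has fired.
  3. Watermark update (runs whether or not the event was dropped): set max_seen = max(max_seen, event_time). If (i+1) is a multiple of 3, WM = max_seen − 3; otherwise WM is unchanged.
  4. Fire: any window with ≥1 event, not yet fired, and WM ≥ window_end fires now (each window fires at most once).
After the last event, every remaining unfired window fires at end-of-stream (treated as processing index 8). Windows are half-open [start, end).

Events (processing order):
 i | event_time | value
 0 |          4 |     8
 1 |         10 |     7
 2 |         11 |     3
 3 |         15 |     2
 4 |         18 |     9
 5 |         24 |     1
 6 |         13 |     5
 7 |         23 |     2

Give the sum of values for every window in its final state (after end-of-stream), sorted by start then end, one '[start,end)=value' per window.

i=0 t=4 v=8: → [0,5); WM=−∞
i=1 t=10 v=7: → [10,15); WM=−∞
i=2 t=11 v=3: → [10,15); WM=8; [0,5) fires=8
i=3 t=15 v=2: → [15,20); WM=8
i=4 t=18 v=9: → [15,20); WM=8
i=5 t=24 v=1: → [20,25); WM=21; [10,15) fires=10 [15,20) fires=11
i=6 t=13 v=5: DROP (t<21-1); WM=21
i=7 t=23 v=2: → [20,25); WM=21

[0,5)=8 [10,15)=10 [15,20)=11 [20,25)=3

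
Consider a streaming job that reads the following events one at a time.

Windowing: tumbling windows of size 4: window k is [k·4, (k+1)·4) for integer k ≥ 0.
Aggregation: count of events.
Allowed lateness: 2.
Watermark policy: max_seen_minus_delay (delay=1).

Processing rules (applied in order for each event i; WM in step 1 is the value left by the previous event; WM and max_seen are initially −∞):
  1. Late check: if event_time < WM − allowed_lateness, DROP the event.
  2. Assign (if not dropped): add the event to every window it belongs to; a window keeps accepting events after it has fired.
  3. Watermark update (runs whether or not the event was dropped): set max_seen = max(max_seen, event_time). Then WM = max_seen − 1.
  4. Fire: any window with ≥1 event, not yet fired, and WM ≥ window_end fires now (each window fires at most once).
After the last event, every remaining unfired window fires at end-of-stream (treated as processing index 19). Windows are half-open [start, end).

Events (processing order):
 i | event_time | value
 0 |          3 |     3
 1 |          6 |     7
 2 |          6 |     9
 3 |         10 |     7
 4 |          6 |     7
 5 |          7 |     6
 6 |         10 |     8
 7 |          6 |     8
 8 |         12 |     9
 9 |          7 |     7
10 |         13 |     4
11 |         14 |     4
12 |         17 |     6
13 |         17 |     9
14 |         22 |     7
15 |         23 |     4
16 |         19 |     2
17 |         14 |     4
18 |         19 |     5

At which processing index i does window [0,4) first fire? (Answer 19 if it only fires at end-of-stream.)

i=0 t=3 v=3: → [0,4); WM=2
i=1 t=6 v=7: → [4,8); WM=5; [0,4) fires=1
i=2 t=6 v=9: → [4,8); WM=5
i=3 t=10 v=7: → [8,12); WM=9; [4,8) fires=2
i=4 t=6 v=7: DROP (t<9-2); WM=9
i=5 t=7 v=6: → [4,8); WM=9
i=6 t=10 v=8: → [8,12); WM=9
i=7 t=6 v=8: DROP (t<9-2); WM=9
i=8 t=12 v=9: → [12,16); WM=11
i=9 t=7 v=7: DROP (t<11-2); WM=11
i=10 t=13 v=4: → [12,16); WM=12; [8,12) fires=2
i=11 t=14 v=4: → [12,16); WM=13
i=12 t=17 v=6: → [16,20); WM=16; [12,16) fires=3
i=13 t=17 v=9: → [16,20); WM=16
i=14 t=22 v=7: → [20,24); WM=21; [16,20) fires=2
i=15 t=23 v=4: → [20,24); WM=22
i=16 t=19 v=2: DROP (t<22-2); WM=22
i=17 t=14 v=4: DROP (t<22-2); WM=22
i=18 t=19 v=5: DROP (t<22-2); WM=22

1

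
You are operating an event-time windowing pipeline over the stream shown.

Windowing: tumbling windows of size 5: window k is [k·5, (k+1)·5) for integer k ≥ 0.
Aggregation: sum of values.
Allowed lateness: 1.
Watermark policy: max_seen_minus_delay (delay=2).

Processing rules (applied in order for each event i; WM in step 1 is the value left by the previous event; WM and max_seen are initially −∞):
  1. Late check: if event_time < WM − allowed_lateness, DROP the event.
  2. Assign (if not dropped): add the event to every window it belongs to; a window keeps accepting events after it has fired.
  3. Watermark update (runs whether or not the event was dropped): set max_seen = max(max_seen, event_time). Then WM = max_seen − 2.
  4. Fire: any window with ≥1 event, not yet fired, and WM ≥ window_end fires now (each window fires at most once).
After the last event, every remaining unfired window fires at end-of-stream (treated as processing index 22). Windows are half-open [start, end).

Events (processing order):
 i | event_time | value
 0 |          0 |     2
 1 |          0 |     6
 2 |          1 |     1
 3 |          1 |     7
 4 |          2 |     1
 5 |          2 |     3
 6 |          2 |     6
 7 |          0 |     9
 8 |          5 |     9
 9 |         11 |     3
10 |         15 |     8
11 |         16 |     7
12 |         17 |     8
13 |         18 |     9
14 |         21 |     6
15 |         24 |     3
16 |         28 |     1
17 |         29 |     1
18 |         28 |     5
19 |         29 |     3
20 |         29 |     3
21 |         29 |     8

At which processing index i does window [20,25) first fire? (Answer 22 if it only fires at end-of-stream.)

i=0 t=0 v=2: → [0,5); WM=-2
i=1 t=0 v=6: → [0,5); WM=-2
i=2 t=1 v=1: → [0,5); WM=-1
i=3 t=1 v=7: → [0,5); WM=-1
i=4 t=2 v=1: → [0,5); WM=0
i=5 t=2 v=3: → [0,5); WM=0
i=6 t=2 v=6: → [0,5); WM=0
i=7 t=0 v=9: → [0,5); WM=0
i=8 t=5 v=9: → [5,10); WM=3
i=9 t=11 v=3: → [10,15); WM=9; [0,5) fires=35
i=10 t=15 v=8: → [15,20); WM=13; [5,10) fires=9
i=11 t=16 v=7: → [15,20); WM=14
i=12 t=17 v=8: → [15,20); WM=15; [10,15) fires=3
i=13 t=18 v=9: → [15,20); WM=16
i=14 t=21 v=6: → [20,25); WM=19
i=15 t=24 v=3: → [20,25); WM=22; [15,20) fires=32
i=16 t=28 v=1: → [25,30); WM=26; [20,25) fires=9
i=17 t=29 v=1: → [25,30); WM=27
i=18 t=28 v=5: → [25,30); WM=27
i=19 t=29 v=3: → [25,30); WM=27
i=20 t=29 v=3: → [25,30); WM=27
i=21 t=29 v=8: → [25,30); WM=27

16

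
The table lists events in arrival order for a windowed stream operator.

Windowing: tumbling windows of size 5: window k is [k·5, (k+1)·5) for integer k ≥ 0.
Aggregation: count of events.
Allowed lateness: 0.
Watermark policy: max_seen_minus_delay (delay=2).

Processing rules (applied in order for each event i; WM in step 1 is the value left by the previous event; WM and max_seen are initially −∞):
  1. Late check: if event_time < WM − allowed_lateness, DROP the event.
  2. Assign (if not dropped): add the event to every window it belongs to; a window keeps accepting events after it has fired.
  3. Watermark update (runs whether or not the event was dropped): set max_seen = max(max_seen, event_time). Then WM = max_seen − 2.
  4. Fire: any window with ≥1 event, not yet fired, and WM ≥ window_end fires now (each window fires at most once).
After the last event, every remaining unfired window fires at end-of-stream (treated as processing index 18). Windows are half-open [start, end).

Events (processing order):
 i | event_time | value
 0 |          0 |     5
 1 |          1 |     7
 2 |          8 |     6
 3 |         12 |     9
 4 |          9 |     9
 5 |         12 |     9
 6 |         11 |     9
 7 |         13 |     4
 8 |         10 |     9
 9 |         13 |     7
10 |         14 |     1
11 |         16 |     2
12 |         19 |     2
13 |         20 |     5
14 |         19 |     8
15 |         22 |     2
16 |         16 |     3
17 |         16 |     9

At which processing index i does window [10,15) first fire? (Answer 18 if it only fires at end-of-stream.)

12

i=0 t=0 v=5: → [0,5); WM=-2
i=1 t=1 v=7: → [0,5); WM=-1
i=2 t=8 v=6: → [5,10); WM=6; [0,5) fires=2
i=3 t=12 v=9: → [10,15); WM=10; [5,10) fires=1
i=4 t=9 v=9: DROP (t<10-0); WM=10
i=5 t=12 v=9: → [10,15); WM=10
i=6 t=11 v=9: → [10,15); WM=10
i=7 t=13 v=4: → [10,15); WM=11
i=8 t=10 v=9: DROP (t<11-0); WM=11
i=9 t=13 v=7: → [10,15); WM=11
i=10 t=14 v=1: → [10,15); WM=12
i=11 t=16 v=2: → [15,20); WM=14
i=12 t=19 v=2: → [15,20); WM=17; [10,15) fires=6
i=13 t=20 v=5: → [20,25); WM=18
i=14 t=19 v=8: → [15,20); WM=18
i=15 t=22 v=2: → [20,25); WM=20; [15,20) fires=3
i=16 t=16 v=3: DROP (t<20-0); WM=20
i=17 t=16 v=9: DROP (t<20-0); WM=20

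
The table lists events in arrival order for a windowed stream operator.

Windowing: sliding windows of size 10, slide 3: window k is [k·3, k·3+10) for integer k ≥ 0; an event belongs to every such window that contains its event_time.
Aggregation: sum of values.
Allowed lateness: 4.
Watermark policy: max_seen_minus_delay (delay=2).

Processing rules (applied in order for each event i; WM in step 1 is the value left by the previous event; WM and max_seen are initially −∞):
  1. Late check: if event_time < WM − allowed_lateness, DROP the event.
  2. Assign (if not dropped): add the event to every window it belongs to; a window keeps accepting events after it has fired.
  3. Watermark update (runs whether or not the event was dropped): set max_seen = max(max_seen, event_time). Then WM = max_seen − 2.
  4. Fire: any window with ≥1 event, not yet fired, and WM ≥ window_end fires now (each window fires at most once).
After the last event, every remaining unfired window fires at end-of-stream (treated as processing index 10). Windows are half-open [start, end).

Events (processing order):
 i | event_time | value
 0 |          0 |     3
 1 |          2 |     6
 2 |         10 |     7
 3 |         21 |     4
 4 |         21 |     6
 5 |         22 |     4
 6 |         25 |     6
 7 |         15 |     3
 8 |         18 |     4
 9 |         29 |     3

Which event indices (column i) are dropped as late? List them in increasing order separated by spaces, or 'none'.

7 8

i=0 t=0 v=3: → [0,10); WM=-2
i=1 t=2 v=6: → [0,10); WM=0
i=2 t=10 v=7: → [9,19),[6,16),[3,13); WM=8
i=3 t=21 v=4: → [21,31),[18,28),[15,25),[12,22); WM=19; [0,10) fires=9 [3,13) fires=7 [6,16) fires=7 [9,19) fires=7
i=4 t=21 v=6: → [21,31),[18,28),[15,25),[12,22); WM=19
i=5 t=22 v=4: → [21,31),[18,28),[15,25); WM=20
i=6 t=25 v=6: → [24,34),[21,31),[18,28); WM=23; [12,22) fires=10
i=7 t=15 v=3: DROP (t<23-4); WM=23
i=8 t=18 v=4: DROP (t<23-4); WM=23
i=9 t=29 v=3: → [27,37),[24,34),[21,31); WM=27; [15,25) fires=14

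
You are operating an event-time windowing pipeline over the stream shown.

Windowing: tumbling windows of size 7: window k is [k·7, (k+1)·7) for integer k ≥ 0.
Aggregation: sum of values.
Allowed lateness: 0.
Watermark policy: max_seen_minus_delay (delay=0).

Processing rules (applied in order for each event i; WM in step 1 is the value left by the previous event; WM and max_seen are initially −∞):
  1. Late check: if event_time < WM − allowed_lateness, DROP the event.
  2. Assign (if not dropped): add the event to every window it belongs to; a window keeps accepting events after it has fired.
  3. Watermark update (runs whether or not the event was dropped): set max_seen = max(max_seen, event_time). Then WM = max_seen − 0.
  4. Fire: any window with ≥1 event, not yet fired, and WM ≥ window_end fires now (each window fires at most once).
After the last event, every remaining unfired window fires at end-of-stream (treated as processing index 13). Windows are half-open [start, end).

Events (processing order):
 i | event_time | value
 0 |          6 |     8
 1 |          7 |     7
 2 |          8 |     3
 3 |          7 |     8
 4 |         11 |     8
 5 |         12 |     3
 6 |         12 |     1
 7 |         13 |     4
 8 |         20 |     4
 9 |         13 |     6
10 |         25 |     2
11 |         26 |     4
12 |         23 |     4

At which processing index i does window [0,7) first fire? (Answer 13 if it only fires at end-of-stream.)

1

i=0 t=6 v=8: → [0,7); WM=6
i=1 t=7 v=7: → [7,14); WM=7; [0,7) fires=8
i=2 t=8 v=3: → [7,14); WM=8
i=3 t=7 v=8: DROP (t<8-0); WM=8
i=4 t=11 v=8: → [7,14); WM=11
i=5 t=12 v=3: → [7,14); WM=12
i=6 t=12 v=1: → [7,14); WM=12
i=7 t=13 v=4: → [7,14); WM=13
i=8 t=20 v=4: → [14,21); WM=20; [7,14) fires=26
i=9 t=13 v=6: DROP (t<20-0); WM=20
i=10 t=25 v=2: → [21,28); WM=25; [14,21) fires=4
i=11 t=26 v=4: → [21,28); WM=26
i=12 t=23 v=4: DROP (t<26-0); WM=26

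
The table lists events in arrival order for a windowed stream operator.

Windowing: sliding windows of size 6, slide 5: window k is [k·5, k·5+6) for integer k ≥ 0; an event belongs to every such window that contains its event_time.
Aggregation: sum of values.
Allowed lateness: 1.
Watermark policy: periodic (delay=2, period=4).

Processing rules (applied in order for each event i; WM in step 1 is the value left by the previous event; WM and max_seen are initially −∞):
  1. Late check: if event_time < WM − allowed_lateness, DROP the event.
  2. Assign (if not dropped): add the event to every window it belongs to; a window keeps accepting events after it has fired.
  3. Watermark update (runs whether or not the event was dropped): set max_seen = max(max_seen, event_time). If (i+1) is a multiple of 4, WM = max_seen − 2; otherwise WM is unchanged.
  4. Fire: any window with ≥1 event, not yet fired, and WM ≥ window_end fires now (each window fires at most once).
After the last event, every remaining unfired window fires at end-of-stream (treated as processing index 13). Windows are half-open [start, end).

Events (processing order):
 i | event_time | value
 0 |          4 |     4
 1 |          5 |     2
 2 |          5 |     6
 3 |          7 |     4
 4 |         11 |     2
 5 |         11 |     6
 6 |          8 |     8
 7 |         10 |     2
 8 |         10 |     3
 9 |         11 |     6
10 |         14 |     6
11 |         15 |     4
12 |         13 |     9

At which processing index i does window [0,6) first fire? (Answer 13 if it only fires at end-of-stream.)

i=0 t=4 v=4: → [0,6); WM=−∞
i=1 t=5 v=2: → [5,11),[0,6); WM=−∞
i=2 t=5 v=6: → [5,11),[0,6); WM=−∞
i=3 t=7 v=4: → [5,11); WM=5
i=4 t=11 v=2: → [10,16); WM=5
i=5 t=11 v=6: → [10,16); WM=5
i=6 t=8 v=8: → [5,11); WM=5
i=7 t=10 v=2: → [10,16),[5,11); WM=9; [0,6) fires=12
i=8 t=10 v=3: → [10,16),[5,11); WM=9
i=9 t=11 v=6: → [10,16); WM=9
i=10 t=14 v=6: → [10,16); WM=9
i=11 t=15 v=4: → [15,21),[10,16); WM=13; [5,11) fires=25
i=12 t=13 v=9: → [10,16); WM=13

7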